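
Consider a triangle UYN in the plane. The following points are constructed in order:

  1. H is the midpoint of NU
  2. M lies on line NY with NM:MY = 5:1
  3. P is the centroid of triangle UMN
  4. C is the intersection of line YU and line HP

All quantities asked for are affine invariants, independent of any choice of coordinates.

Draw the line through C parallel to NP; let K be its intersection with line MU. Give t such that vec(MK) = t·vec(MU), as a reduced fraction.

t = -3/8

Work in coordinates with U = (0, 0), Y = (1, 0), N = (0, 1).
1. H is the midpoint of NU ⇒ H = (0, 1/2)
2. M lies on line NY with NM:MY = 5:1 ⇒ M = (5/6, 1/6)
3. P is the centroid of triangle UMN ⇒ P = (5/18, 7/18)
4. C is the intersection of line YU and line HP ⇒ C = (5/4, 0)
through C parallel to NP: direction (5/18, -11/18); meets MU at K = (55/48, 11/48)
K = M + t·(U−M) with t = -3/8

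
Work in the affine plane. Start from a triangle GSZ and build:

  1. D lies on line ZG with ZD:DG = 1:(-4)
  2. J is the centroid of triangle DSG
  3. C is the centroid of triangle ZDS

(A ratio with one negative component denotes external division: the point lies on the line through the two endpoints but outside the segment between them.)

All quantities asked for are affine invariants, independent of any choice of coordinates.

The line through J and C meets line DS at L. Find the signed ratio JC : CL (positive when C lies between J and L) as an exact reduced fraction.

JC:CL = 3

Work in coordinates with G = (0, 0), S = (1, 0), Z = (0, 1).
1. D lies on line ZG with ZD:DG = 1:(-4) ⇒ D = (0, 4/3)
2. J is the centroid of triangle DSG ⇒ J = (1/3, 4/9)
3. C is the centroid of triangle ZDS ⇒ C = (1/3, 7/9)
line JC meets DS at L = (1/3, 8/9)
C = J + t·(L−J) with t = 3/4, so JC:CL = 3/4:1/4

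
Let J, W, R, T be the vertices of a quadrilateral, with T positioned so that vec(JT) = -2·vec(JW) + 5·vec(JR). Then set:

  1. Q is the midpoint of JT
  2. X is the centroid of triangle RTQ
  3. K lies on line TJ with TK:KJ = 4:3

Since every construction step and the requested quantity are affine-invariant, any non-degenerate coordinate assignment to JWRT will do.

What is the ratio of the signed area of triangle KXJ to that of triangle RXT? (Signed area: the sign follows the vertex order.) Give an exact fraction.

Choose coordinates J = (0, 0), W = (1, 0), R = (0, 1), T = (-2, 5).
1. Q is the midpoint of JT ⇒ Q = (-1, 5/2)
2. X is the centroid of triangle RTQ ⇒ X = (-1, 17/6)
3. K lies on line TJ with TK:KJ = 4:3 ⇒ K = (-6/7, 15/7)
2·[KXJ] = -2/7, 2·[RXT] = -1/3
[KXJ]:[RXT] = -2/7:-1/3 = 6/7

[KXJ]:[RXT] = 6/7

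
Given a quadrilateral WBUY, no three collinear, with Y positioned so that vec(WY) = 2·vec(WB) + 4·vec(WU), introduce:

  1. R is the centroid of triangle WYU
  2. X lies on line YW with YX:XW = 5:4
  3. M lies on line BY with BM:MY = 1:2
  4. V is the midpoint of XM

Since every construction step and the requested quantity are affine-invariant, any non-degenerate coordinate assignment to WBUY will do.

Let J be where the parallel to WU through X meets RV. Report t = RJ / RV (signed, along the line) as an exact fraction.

Set W = (0, 0), B = (1, 0), U = (0, 1), Y = (2, 4); any affine frame gives the same invariant.
1. R is the centroid of triangle WYU ⇒ R = (2/3, 5/3)
2. X lies on line YW with YX:XW = 5:4 ⇒ X = (8/9, 16/9)
3. M lies on line BY with BM:MY = 1:2 ⇒ M = (4/3, 4/3)
4. V is the midpoint of XM ⇒ V = (10/9, 14/9)
through X parallel to WU: direction (0, 1); meets RV at J = (8/9, 29/18)
J = R + t·(V−R) with t = 1/2

t = 1/2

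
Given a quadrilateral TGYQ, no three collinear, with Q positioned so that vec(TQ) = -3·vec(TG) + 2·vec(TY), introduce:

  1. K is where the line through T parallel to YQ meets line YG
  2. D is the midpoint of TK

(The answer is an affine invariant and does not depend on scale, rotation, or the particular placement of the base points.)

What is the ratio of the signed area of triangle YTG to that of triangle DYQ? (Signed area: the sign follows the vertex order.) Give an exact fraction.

[YTG]:[DYQ] = 1/3

Choose coordinates T = (0, 0), G = (1, 0), Y = (0, 1), Q = (-3, 2).
1. K is where the line through T parallel to YQ meets line YG ⇒ K = (3/2, -1/2)
2. D is the midpoint of TK ⇒ D = (3/4, -1/4)
2·[YTG] = 1, 2·[DYQ] = 3
[YTG]:[DYQ] = 1:3 = 1/3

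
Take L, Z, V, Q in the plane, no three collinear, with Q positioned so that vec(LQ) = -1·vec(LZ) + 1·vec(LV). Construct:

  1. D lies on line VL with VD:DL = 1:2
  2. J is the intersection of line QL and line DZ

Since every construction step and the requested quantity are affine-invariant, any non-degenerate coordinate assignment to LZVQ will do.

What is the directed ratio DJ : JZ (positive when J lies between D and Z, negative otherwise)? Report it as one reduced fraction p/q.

Assign L = (0, 0), Z = (1, 0), V = (0, 1), Q = (-1, 1) — the answer is frame-independent, so this choice is without loss of generality.
1. D lies on line VL with VD:DL = 1:2 ⇒ D = (0, 2/3)
2. J is the intersection of line QL and line DZ ⇒ J = (-2, 2)
J = D + t·(Z−D) with t = -2, so DJ:JZ = t:(1−t) = -2:3

DJ:JZ = -2/3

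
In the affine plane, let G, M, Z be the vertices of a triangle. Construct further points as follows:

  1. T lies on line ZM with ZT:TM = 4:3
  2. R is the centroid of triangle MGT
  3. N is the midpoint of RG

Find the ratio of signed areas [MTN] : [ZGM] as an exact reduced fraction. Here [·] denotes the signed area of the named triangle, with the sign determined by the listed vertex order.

Choose coordinates G = (0, 0), M = (1, 0), Z = (0, 1).
1. T lies on line ZM with ZT:TM = 4:3 ⇒ T = (4/7, 3/7)
2. R is the centroid of triangle MGT ⇒ R = (11/21, 1/7)
3. N is the midpoint of RG ⇒ N = (11/42, 1/14)
2·[MTN] = 2/7, 2·[ZGM] = 1
[MTN]:[ZGM] = 2/7:1 = 2/7

[MTN]:[ZGM] = 2/7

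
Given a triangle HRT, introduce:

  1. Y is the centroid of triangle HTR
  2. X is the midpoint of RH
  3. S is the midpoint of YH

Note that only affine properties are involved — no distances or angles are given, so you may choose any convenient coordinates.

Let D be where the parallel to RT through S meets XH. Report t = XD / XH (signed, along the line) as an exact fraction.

Assign H = (0, 0), R = (1, 0), T = (0, 1) — the answer is frame-independent, so this choice is without loss of generality.
1. Y is the centroid of triangle HTR ⇒ Y = (1/3, 1/3)
2. X is the midpoint of RH ⇒ X = (1/2, 0)
3. S is the midpoint of YH ⇒ S = (1/6, 1/6)
through S parallel to RT: direction (-1, 1); meets XH at D = (1/3, 0)
D = X + t·(H−X) with t = 1/3

t = 1/3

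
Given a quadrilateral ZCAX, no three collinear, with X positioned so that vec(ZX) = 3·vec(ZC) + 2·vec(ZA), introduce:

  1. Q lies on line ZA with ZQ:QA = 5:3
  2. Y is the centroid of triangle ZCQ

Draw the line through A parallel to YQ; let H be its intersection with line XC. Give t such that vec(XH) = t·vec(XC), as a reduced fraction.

t = 19/18

Assign Z = (0, 0), C = (1, 0), A = (0, 1), X = (3, 2) — the answer is frame-independent, so this choice is without loss of generality.
1. Q lies on line ZA with ZQ:QA = 5:3 ⇒ Q = (0, 5/8)
2. Y is the centroid of triangle ZCQ ⇒ Y = (1/3, 5/24)
through A parallel to YQ: direction (-1/3, 5/12); meets XC at H = (8/9, -1/9)
H = X + t·(C−X) with t = 19/18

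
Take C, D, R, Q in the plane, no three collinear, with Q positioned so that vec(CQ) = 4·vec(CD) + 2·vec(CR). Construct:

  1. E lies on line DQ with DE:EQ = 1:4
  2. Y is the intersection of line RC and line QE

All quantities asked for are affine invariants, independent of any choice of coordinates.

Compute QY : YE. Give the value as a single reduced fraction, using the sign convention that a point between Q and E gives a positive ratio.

QY:YE = -5/2

Assign C = (0, 0), D = (1, 0), R = (0, 1), Q = (4, 2) — the answer is frame-independent, so this choice is without loss of generality.
1. E lies on line DQ with DE:EQ = 1:4 ⇒ E = (8/5, 2/5)
2. Y is the intersection of line RC and line QE ⇒ Y = (0, -2/3)
Y = Q + t·(E−Q) with t = 5/3, so QY:YE = t:(1−t) = 5/3:-2/3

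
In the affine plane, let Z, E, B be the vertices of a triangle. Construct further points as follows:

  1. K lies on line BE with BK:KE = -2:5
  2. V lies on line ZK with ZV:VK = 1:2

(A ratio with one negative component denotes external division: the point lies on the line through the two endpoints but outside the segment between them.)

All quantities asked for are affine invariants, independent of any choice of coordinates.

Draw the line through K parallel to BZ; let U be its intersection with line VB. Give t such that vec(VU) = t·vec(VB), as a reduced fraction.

t = -2

Set Z = (0, 0), E = (1, 0), B = (0, 1); any affine frame gives the same invariant.
1. K lies on line BE with BK:KE = -2:5 ⇒ K = (-2/3, 5/3)
2. V lies on line ZK with ZV:VK = 1:2 ⇒ V = (-2/9, 5/9)
through K parallel to BZ: direction (0, -1); meets VB at U = (-2/3, -1/3)
U = V + t·(B−V) with t = -2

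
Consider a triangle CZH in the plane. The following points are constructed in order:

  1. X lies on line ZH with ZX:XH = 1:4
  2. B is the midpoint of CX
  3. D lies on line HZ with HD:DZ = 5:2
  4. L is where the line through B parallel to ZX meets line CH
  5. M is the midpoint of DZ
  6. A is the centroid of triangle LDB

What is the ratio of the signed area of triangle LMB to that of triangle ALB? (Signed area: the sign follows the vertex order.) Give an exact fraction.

[LMB]:[ALB] = -3

Set C = (0, 0), Z = (1, 0), H = (0, 1); any affine frame gives the same invariant.
1. X lies on line ZH with ZX:XH = 1:4 ⇒ X = (4/5, 1/5)
2. B is the midpoint of CX ⇒ B = (2/5, 1/10)
3. D lies on line HZ with HD:DZ = 5:2 ⇒ D = (5/7, 2/7)
4. L is where the line through B parallel to ZX meets line CH ⇒ L = (0, 1/2)
5. M is the midpoint of DZ ⇒ M = (6/7, 1/7)
6. A is the centroid of triangle LDB ⇒ A = (13/35, 31/105)
2·[LMB] = -1/5, 2·[ALB] = 1/15
[LMB]:[ALB] = -1/5:1/15 = -3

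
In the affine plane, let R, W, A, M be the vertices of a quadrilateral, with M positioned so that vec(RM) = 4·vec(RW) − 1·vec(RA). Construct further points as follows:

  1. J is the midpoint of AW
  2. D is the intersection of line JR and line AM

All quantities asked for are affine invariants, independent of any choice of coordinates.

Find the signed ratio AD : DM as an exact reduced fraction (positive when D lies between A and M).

Choose coordinates R = (0, 0), W = (1, 0), A = (0, 1), M = (4, -1).
1. J is the midpoint of AW ⇒ J = (1/2, 1/2)
2. D is the intersection of line JR and line AM ⇒ D = (2/3, 2/3)
D = A + t·(M−A) with t = 1/6, so AD:DM = t:(1−t) = 1/6:5/6

AD:DM = 1/5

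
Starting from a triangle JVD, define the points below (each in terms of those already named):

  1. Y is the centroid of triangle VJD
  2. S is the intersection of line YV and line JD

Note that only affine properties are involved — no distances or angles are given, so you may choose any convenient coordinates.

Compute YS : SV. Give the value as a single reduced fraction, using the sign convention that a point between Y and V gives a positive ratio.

Choose coordinates J = (0, 0), V = (1, 0), D = (0, 1).
1. Y is the centroid of triangle VJD ⇒ Y = (1/3, 1/3)
2. S is the intersection of line YV and line JD ⇒ S = (0, 1/2)
S = Y + t·(V−Y) with t = -1/2, so YS:SV = t:(1−t) = -1/2:3/2

YS:SV = -1/3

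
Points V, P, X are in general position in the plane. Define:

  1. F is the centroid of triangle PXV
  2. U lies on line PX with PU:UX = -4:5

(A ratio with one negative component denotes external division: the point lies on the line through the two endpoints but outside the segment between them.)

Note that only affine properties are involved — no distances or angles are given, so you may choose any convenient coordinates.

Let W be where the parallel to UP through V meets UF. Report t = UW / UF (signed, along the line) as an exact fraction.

t = 3

Set V = (0, 0), P = (1, 0), X = (0, 1); any affine frame gives the same invariant.
1. F is the centroid of triangle PXV ⇒ F = (1/3, 1/3)
2. U lies on line PX with PU:UX = -4:5 ⇒ U = (5, -4)
through V parallel to UP: direction (-4, 4); meets UF at W = (-9, 9)
W = U + t·(F−U) with t = 3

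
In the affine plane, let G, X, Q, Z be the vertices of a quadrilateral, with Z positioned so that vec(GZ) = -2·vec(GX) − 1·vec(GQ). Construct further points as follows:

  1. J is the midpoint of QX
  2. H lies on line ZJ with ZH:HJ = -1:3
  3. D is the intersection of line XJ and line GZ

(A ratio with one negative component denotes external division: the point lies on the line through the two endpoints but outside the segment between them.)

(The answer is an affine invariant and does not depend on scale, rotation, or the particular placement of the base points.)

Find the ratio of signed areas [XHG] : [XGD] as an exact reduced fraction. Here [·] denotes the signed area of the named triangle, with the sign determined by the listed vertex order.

Choose coordinates G = (0, 0), X = (1, 0), Q = (0, 1), Z = (-2, -1).
1. J is the midpoint of QX ⇒ J = (1/2, 1/2)
2. H lies on line ZJ with ZH:HJ = -1:3 ⇒ H = (-13/4, -7/4)
3. D is the intersection of line XJ and line GZ ⇒ D = (2/3, 1/3)
2·[XHG] = -7/4, 2·[XGD] = -1/3
[XHG]:[XGD] = -7/4:-1/3 = 21/4

[XHG]:[XGD] = 21/4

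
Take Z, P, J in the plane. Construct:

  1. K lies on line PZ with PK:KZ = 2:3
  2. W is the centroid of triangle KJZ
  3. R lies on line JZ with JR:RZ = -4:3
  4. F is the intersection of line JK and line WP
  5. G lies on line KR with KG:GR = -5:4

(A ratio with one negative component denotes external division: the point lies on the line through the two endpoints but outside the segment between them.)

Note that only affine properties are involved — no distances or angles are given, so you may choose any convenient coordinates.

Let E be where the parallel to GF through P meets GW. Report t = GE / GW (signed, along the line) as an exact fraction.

Choose coordinates Z = (0, 0), P = (1, 0), J = (0, 1).
1. K lies on line PZ with PK:KZ = 2:3 ⇒ K = (3/5, 0)
2. W is the centroid of triangle KJZ ⇒ W = (1/5, 1/3)
3. R lies on line JZ with JR:RZ = -4:3 ⇒ R = (0, -3)
4. F is the intersection of line JK and line WP ⇒ F = (7/15, 2/9)
5. G lies on line KR with KG:GR = -5:4 ⇒ G = (-12/5, -15)
through P parallel to GF: direction (43/15, 137/9); meets GW at E = (-38/5, -137/3)
E = G + t·(W−G) with t = -2

t = -2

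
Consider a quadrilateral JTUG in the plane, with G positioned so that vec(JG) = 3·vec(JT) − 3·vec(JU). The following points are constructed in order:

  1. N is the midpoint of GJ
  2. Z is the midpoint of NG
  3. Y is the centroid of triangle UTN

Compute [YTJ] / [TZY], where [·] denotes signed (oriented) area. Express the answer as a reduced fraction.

[YTJ]:[TZY] = -2/7

Set J = (0, 0), T = (1, 0), U = (0, 1), G = (3, -3); any affine frame gives the same invariant.
1. N is the midpoint of GJ ⇒ N = (3/2, -3/2)
2. Z is the midpoint of NG ⇒ Z = (9/4, -9/4)
3. Y is the centroid of triangle UTN ⇒ Y = (5/6, -1/6)
2·[YTJ] = 1/6, 2·[TZY] = -7/12
[YTJ]:[TZY] = 1/6:-7/12 = -2/7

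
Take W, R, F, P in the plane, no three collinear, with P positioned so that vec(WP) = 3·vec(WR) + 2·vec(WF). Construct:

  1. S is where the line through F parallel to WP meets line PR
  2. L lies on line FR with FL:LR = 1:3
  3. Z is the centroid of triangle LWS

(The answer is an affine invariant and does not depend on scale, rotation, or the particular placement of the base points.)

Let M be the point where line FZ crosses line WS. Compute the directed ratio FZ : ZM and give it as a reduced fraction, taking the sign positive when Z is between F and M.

Choose coordinates W = (0, 0), R = (1, 0), F = (0, 1), P = (3, 2).
1. S is where the line through F parallel to WP meets line PR ⇒ S = (6, 5)
2. L lies on line FR with FL:LR = 1:3 ⇒ L = (1/4, 3/4)
3. Z is the centroid of triangle LWS ⇒ Z = (25/12, 23/12)
line FZ meets WS at M = (150/59, 125/59)
Z = F + t·(M−F) with t = 59/72, so FZ:ZM = 59/72:13/72

FZ:ZM = 59/13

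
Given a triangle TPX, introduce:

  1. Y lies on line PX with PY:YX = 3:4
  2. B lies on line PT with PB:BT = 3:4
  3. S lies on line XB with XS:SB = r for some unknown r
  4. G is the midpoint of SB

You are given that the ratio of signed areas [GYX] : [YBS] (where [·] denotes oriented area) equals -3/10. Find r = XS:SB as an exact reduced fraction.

Work in coordinates with T = (0, 0), P = (1, 0), X = (0, 1).
1. Y lies on line PX with PY:YX = 3:4 ⇒ Y = (4/7, 3/7)
2. B lies on line PT with PB:BT = 3:4 ⇒ B = (4/7, 0)
3. With XS:SB = r, write λ = r/(r+1) so S = X + λ·(B−X); S is affine-linear in λ
4. G is the midpoint of SB ⇒ G is an affine combination of earlier points and hence also affine-linear in λ
Every point depending on S is an affine combination of S and λ-independent points, so each such coordinate is linear in λ; the λ² term in each signed area is a multiple of (B−X)×(B−X) = 0, so 2·[GYX] and 2·[YBS] are each linear in λ. Evaluating at λ=0 and λ=1:
  2·[GYX] = 6/49·λ + 6/49,   2·[YBS] = 12/49·λ − 12/49
So [GYX]:[YBS] = (6/49·λ + 6/49) / (12/49·λ − 12/49). Setting this equal to -3/10:
  6/49·λ + 6/49 = -3/10·(12/49·λ − 12/49)  ⇒  λ = -1/4
Then r = λ/(1−λ) = (-1/4)/(5/4) = -1/5. Check: with r = -1/5, S = (-1/7, 5/4) and [GYX]:[YBS] = -3/10 as required.

r = -1/5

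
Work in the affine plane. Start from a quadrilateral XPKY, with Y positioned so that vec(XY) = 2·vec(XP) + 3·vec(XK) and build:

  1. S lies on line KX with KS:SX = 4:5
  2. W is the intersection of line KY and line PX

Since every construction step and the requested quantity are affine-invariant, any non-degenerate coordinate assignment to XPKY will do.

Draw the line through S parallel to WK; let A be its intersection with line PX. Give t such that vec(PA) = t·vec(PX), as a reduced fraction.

t = 14/9

Set X = (0, 0), P = (1, 0), K = (0, 1), Y = (2, 3); any affine frame gives the same invariant.
1. S lies on line KX with KS:SX = 4:5 ⇒ S = (0, 5/9)
2. W is the intersection of line KY and line PX ⇒ W = (-1, 0)
through S parallel to WK: direction (1, 1); meets PX at A = (-5/9, 0)
A = P + t·(X−P) with t = 14/9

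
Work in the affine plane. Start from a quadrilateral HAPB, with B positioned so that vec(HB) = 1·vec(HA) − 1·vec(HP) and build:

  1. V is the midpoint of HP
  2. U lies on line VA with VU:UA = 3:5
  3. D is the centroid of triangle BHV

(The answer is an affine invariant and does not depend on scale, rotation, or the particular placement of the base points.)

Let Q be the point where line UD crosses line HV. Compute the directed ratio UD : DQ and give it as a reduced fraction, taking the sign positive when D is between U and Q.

Assign H = (0, 0), A = (1, 0), P = (0, 1), B = (1, -1) — the answer is frame-independent, so this choice is without loss of generality.
1. V is the midpoint of HP ⇒ V = (0, 1/2)
2. U lies on line VA with VU:UA = 3:5 ⇒ U = (3/8, 5/16)
3. D is the centroid of triangle BHV ⇒ D = (1/3, -1/6)
line UD meets HV at Q = (0, -4)
D = U + t·(Q−U) with t = 1/9, so UD:DQ = 1/9:8/9

UD:DQ = 1/8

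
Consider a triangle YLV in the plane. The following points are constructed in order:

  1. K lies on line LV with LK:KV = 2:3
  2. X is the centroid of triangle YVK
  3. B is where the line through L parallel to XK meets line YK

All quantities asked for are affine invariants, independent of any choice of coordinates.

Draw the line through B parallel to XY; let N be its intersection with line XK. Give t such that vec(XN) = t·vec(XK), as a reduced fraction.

t = 1/3

Set Y = (0, 0), L = (1, 0), V = (0, 1); any affine frame gives the same invariant.
1. K lies on line LV with LK:KV = 2:3 ⇒ K = (3/5, 2/5)
2. X is the centroid of triangle YVK ⇒ X = (1/5, 7/15)
3. B is where the line through L parallel to XK meets line YK ⇒ B = (1/5, 2/15)
through B parallel to XY: direction (-1/5, -7/15); meets XK at N = (1/3, 4/9)
N = X + t·(K−X) with t = 1/3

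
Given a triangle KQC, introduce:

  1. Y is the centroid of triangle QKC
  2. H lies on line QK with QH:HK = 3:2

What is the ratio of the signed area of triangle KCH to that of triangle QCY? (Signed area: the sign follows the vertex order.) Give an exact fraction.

[KCH]:[QCY] = -6/5

Set K = (0, 0), Q = (1, 0), C = (0, 1); any affine frame gives the same invariant.
1. Y is the centroid of triangle QKC ⇒ Y = (1/3, 1/3)
2. H lies on line QK with QH:HK = 3:2 ⇒ H = (2/5, 0)
2·[KCH] = -2/5, 2·[QCY] = 1/3
[KCH]:[QCY] = -2/5:1/3 = -6/5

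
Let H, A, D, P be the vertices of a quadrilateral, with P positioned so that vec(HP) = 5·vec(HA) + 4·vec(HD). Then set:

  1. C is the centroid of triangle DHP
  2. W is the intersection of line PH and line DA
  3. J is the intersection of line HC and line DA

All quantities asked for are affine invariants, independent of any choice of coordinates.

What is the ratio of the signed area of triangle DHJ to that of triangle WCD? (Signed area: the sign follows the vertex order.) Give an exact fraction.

Choose coordinates H = (0, 0), A = (1, 0), D = (0, 1), P = (5, 4).
1. C is the centroid of triangle DHP ⇒ C = (5/3, 5/3)
2. W is the intersection of line PH and line DA ⇒ W = (5/9, 4/9)
3. J is the intersection of line HC and line DA ⇒ J = (1/2, 1/2)
2·[DHJ] = 1/2, 2·[WCD] = 35/27
[DHJ]:[WCD] = 1/2:35/27 = 27/70

[DHJ]:[WCD] = 27/70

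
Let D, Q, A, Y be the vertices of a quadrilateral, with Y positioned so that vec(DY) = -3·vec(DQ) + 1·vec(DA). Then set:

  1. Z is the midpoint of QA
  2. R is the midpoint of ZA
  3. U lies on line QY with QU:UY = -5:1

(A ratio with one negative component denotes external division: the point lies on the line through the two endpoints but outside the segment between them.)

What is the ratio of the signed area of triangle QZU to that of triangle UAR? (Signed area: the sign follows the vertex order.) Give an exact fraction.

[QZU]:[UAR] = -2

Work in coordinates with D = (0, 0), Q = (1, 0), A = (0, 1), Y = (-3, 1).
1. Z is the midpoint of QA ⇒ Z = (1/2, 1/2)
2. R is the midpoint of ZA ⇒ R = (1/4, 3/4)
3. U lies on line QY with QU:UY = -5:1 ⇒ U = (-4, 5/4)
2·[QZU] = 15/8, 2·[UAR] = -15/16
[QZU]:[UAR] = 15/8:-15/16 = -2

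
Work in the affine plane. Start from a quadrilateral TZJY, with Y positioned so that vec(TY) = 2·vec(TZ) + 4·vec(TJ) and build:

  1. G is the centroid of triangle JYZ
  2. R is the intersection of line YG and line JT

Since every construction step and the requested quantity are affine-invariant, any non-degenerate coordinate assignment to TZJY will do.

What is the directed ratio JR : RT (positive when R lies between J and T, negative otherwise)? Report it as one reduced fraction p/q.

JR:RT = -5/2

Assign T = (0, 0), Z = (1, 0), J = (0, 1), Y = (2, 4) — the answer is frame-independent, so this choice is without loss of generality.
1. G is the centroid of triangle JYZ ⇒ G = (1, 5/3)
2. R is the intersection of line YG and line JT ⇒ R = (0, -2/3)
R = J + t·(T−J) with t = 5/3, so JR:RT = t:(1−t) = 5/3:-2/3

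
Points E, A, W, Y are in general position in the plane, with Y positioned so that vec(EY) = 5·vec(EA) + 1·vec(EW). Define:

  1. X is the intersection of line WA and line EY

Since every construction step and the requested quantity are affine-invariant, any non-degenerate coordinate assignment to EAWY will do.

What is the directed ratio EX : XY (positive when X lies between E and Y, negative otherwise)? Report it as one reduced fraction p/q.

EX:XY = 1/5

Work in coordinates with E = (0, 0), A = (1, 0), W = (0, 1), Y = (5, 1).
1. X is the intersection of line WA and line EY ⇒ X = (5/6, 1/6)
X = E + t·(Y−E) with t = 1/6, so EX:XY = t:(1−t) = 1/6:5/6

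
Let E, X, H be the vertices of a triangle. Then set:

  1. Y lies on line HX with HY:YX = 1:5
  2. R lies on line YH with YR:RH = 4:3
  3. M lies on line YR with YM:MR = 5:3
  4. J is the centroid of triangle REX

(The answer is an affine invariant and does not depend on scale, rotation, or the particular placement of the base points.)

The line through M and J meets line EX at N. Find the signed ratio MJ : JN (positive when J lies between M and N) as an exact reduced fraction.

MJ:JN = 49/26

Assign E = (0, 0), X = (1, 0), H = (0, 1) — the answer is frame-independent, so this choice is without loss of generality.
1. Y lies on line HX with HY:YX = 1:5 ⇒ Y = (1/6, 5/6)
2. R lies on line YH with YR:RH = 4:3 ⇒ R = (1/14, 13/14)
3. M lies on line YR with YM:MR = 5:3 ⇒ M = (3/28, 25/28)
4. J is the centroid of triangle REX ⇒ J = (5/14, 13/42)
line MJ meets EX at N = (24/49, 0)
J = M + t·(N−M) with t = 49/75, so MJ:JN = 49/75:26/75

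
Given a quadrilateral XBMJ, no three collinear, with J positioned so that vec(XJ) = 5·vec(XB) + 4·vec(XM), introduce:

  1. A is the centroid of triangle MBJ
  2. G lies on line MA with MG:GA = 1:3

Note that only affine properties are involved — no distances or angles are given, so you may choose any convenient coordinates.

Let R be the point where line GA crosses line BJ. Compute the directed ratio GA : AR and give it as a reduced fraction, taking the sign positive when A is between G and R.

GA:AR = 3/2

Assign X = (0, 0), B = (1, 0), M = (0, 1), J = (5, 4) — the answer is frame-independent, so this choice is without loss of generality.
1. A is the centroid of triangle MBJ ⇒ A = (2, 5/3)
2. G lies on line MA with MG:GA = 1:3 ⇒ G = (1/2, 7/6)
line GA meets BJ at R = (3, 2)
A = G + t·(R−G) with t = 3/5, so GA:AR = 3/5:2/5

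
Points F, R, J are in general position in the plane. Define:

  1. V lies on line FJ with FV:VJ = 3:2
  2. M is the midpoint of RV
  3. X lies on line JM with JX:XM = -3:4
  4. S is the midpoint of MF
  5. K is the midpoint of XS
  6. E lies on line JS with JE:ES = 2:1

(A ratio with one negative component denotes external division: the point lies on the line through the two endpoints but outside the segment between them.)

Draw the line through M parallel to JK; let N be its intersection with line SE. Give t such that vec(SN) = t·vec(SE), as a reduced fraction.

t = 2

Choose coordinates F = (0, 0), R = (1, 0), J = (0, 1).
1. V lies on line FJ with FV:VJ = 3:2 ⇒ V = (0, 3/5)
2. M is the midpoint of RV ⇒ M = (1/2, 3/10)
3. X lies on line JM with JX:XM = -3:4 ⇒ X = (-3/2, 31/10)
4. S is the midpoint of MF ⇒ S = (1/4, 3/20)
5. K is the midpoint of XS ⇒ K = (-5/8, 13/8)
6. E lies on line JS with JE:ES = 2:1 ⇒ E = (1/6, 13/30)
through M parallel to JK: direction (-5/8, 5/8); meets SE at N = (1/12, 43/60)
N = S + t·(E−S) with t = 2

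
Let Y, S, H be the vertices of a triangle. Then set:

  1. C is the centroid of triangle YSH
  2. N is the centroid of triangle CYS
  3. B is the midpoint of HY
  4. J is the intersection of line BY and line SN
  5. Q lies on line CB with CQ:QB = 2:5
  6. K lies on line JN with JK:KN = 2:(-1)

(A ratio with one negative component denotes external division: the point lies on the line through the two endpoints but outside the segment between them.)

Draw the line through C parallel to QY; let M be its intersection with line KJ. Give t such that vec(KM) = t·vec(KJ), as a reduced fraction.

Work in coordinates with Y = (0, 0), S = (1, 0), H = (0, 1).
1. C is the centroid of triangle YSH ⇒ C = (1/3, 1/3)
2. N is the centroid of triangle CYS ⇒ N = (4/9, 1/9)
3. B is the midpoint of HY ⇒ B = (0, 1/2)
4. J is the intersection of line BY and line SN ⇒ J = (0, 1/5)
5. Q lies on line CB with CQ:QB = 2:5 ⇒ Q = (5/21, 8/21)
6. K lies on line JN with JK:KN = 2:(-1) ⇒ K = (8/9, 1/45)
through C parallel to QY: direction (-5/21, -8/21); meets KJ at M = (2/9, 7/45)
M = K + t·(J−K) with t = 3/4

t = 3/4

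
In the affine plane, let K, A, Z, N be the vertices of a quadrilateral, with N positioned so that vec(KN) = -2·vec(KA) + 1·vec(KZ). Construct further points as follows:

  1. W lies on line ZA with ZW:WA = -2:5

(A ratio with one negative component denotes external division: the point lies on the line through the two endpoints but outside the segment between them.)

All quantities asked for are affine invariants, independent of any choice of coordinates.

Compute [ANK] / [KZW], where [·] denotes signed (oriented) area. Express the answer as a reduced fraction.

Assign K = (0, 0), A = (1, 0), Z = (0, 1), N = (-2, 1) — the answer is frame-independent, so this choice is without loss of generality.
1. W lies on line ZA with ZW:WA = -2:5 ⇒ W = (-2/3, 5/3)
2·[ANK] = 1, 2·[KZW] = 2/3
[ANK]:[KZW] = 1:2/3 = 3/2

[ANK]:[KZW] = 3/2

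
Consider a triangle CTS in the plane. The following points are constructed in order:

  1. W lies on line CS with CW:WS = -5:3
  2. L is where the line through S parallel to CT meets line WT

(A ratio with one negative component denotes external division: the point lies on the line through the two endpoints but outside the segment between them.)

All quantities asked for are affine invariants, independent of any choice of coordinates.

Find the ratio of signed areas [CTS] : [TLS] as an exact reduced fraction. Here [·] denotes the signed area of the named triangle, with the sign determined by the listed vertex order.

Choose coordinates C = (0, 0), T = (1, 0), S = (0, 1).
1. W lies on line CS with CW:WS = -5:3 ⇒ W = (0, 5/2)
2. L is where the line through S parallel to CT meets line WT ⇒ L = (3/5, 1)
2·[CTS] = 1, 2·[TLS] = 3/5
[CTS]:[TLS] = 1:3/5 = 5/3

[CTS]:[TLS] = 5/3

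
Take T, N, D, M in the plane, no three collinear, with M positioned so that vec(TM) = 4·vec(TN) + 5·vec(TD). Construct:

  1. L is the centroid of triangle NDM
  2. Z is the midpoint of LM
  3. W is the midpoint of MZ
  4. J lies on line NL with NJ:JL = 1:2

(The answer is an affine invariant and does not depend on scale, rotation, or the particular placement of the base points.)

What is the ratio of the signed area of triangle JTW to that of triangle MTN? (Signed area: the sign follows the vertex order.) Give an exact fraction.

[JTW]:[MTN] = -7/12

Set T = (0, 0), N = (1, 0), D = (0, 1), M = (4, 5); any affine frame gives the same invariant.
1. L is the centroid of triangle NDM ⇒ L = (5/3, 2)
2. Z is the midpoint of LM ⇒ Z = (17/6, 7/2)
3. W is the midpoint of MZ ⇒ W = (41/12, 17/4)
4. J lies on line NL with NJ:JL = 1:2 ⇒ J = (11/9, 2/3)
2·[JTW] = -35/12, 2·[MTN] = 5
[JTW]:[MTN] = -35/12:5 = -7/12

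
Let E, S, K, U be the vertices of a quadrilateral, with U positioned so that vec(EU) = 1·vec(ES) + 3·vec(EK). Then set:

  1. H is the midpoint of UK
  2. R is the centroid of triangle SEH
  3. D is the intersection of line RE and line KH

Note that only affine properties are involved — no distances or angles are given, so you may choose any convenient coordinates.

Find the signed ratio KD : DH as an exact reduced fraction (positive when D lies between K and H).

KD:DH = -3/4

Choose coordinates E = (0, 0), S = (1, 0), K = (0, 1), U = (1, 3).
1. H is the midpoint of UK ⇒ H = (1/2, 2)
2. R is the centroid of triangle SEH ⇒ R = (1/2, 2/3)
3. D is the intersection of line RE and line KH ⇒ D = (-3/2, -2)
D = K + t·(H−K) with t = -3, so KD:DH = t:(1−t) = -3:4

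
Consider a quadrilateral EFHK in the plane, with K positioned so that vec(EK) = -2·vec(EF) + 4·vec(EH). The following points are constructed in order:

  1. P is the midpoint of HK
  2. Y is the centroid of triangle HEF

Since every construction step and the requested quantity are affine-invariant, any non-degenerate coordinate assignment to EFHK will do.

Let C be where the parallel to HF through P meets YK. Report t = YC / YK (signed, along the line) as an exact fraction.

Choose coordinates E = (0, 0), F = (1, 0), H = (0, 1), K = (-2, 4).
1. P is the midpoint of HK ⇒ P = (-1, 5/2)
2. Y is the centroid of triangle HEF ⇒ Y = (1/3, 1/3)
through P parallel to HF: direction (1, -1); meets YK at C = (-9/8, 21/8)
C = Y + t·(K−Y) with t = 5/8

t = 5/8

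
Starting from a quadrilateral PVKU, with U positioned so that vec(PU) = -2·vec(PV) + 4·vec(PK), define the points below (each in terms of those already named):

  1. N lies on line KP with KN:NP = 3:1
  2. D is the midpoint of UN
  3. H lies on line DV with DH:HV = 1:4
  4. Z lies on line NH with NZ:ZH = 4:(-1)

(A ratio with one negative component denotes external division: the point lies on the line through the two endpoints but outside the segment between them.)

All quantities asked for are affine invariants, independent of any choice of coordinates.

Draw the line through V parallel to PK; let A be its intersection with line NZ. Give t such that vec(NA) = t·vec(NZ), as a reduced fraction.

t = -5/4

Choose coordinates P = (0, 0), V = (1, 0), K = (0, 1), U = (-2, 4).
1. N lies on line KP with KN:NP = 3:1 ⇒ N = (0, 1/4)
2. D is the midpoint of UN ⇒ D = (-1, 17/8)
3. H lies on line DV with DH:HV = 1:4 ⇒ H = (-3/5, 17/10)
4. Z lies on line NH with NZ:ZH = 4:(-1) ⇒ Z = (-4/5, 131/60)
through V parallel to PK: direction (0, 1); meets NZ at A = (1, -13/6)
A = N + t·(Z−N) with t = -5/4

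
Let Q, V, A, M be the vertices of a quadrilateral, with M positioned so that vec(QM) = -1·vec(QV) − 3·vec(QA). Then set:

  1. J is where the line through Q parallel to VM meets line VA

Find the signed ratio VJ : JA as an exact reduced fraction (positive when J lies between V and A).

VJ:JA = 3/2

Choose coordinates Q = (0, 0), V = (1, 0), A = (0, 1), M = (-1, -3).
1. J is where the line through Q parallel to VM meets line VA ⇒ J = (2/5, 3/5)
J = V + t·(A−V) with t = 3/5, so VJ:JA = t:(1−t) = 3/5:2/5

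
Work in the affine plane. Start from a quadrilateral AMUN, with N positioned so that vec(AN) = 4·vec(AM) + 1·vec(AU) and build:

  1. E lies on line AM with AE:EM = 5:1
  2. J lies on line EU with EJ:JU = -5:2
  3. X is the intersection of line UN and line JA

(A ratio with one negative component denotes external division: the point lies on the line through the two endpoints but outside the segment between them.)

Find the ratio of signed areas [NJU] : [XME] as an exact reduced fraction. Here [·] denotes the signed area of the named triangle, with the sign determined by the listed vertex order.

Choose coordinates A = (0, 0), M = (1, 0), U = (0, 1), N = (4, 1).
1. E lies on line AM with AE:EM = 5:1 ⇒ E = (5/6, 0)
2. J lies on line EU with EJ:JU = -5:2 ⇒ J = (-5/9, 5/3)
3. X is the intersection of line UN and line JA ⇒ X = (-1/3, 1)
2·[NJU] = 8/3, 2·[XME] = -1/6
[NJU]:[XME] = 8/3:-1/6 = -16

[NJU]:[XME] = -16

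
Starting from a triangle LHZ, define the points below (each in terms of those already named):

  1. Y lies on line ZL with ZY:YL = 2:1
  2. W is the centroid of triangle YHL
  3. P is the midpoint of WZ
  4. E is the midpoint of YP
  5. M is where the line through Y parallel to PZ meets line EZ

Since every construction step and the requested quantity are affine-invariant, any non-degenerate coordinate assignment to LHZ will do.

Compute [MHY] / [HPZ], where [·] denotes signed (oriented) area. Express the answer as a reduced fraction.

[MHY]:[HPZ] = -7/5

Work in coordinates with L = (0, 0), H = (1, 0), Z = (0, 1).
1. Y lies on line ZL with ZY:YL = 2:1 ⇒ Y = (0, 1/3)
2. W is the centroid of triangle YHL ⇒ W = (1/3, 1/9)
3. P is the midpoint of WZ ⇒ P = (1/6, 5/9)
4. E is the midpoint of YP ⇒ E = (1/12, 4/9)
5. M is where the line through Y parallel to PZ meets line EZ ⇒ M = (1/6, -1/9)
2·[MHY] = 7/18, 2·[HPZ] = -5/18
[MHY]:[HPZ] = 7/18:-5/18 = -7/5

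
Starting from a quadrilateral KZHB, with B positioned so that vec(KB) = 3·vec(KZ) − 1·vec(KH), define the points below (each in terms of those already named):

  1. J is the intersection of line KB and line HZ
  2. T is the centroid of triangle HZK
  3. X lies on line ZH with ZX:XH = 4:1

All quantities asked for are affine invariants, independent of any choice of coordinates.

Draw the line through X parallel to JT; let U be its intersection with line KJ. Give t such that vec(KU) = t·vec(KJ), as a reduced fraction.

Work in coordinates with K = (0, 0), Z = (1, 0), H = (0, 1), B = (3, -1).
1. J is the intersection of line KB and line HZ ⇒ J = (3/2, -1/2)
2. T is the centroid of triangle HZK ⇒ T = (1/3, 1/3)
3. X lies on line ZH with ZX:XH = 4:1 ⇒ X = (1/5, 4/5)
through X parallel to JT: direction (-7/6, 5/6); meets KJ at U = (99/40, -33/40)
U = K + t·(J−K) with t = 33/20

t = 33/20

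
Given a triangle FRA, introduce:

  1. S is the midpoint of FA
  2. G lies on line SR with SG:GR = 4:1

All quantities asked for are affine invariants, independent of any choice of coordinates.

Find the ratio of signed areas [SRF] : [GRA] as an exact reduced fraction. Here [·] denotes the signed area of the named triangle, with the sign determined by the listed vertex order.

Assign F = (0, 0), R = (1, 0), A = (0, 1) — the answer is frame-independent, so this choice is without loss of generality.
1. S is the midpoint of FA ⇒ S = (0, 1/2)
2. G lies on line SR with SG:GR = 4:1 ⇒ G = (4/5, 1/10)
2·[SRF] = -1/2, 2·[GRA] = 1/10
[SRF]:[GRA] = -1/2:1/10 = -5

[SRF]:[GRA] = -5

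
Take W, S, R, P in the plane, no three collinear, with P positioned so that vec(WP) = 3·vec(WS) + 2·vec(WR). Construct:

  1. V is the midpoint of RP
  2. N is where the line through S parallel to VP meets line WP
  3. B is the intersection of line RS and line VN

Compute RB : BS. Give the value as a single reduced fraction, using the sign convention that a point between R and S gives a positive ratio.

RB:BS = 3/4

Choose coordinates W = (0, 0), S = (1, 0), R = (0, 1), P = (3, 2).
1. V is the midpoint of RP ⇒ V = (3/2, 3/2)
2. N is where the line through S parallel to VP meets line WP ⇒ N = (-1, -2/3)
3. B is the intersection of line RS and line VN ⇒ B = (3/7, 4/7)
B = R + t·(S−R) with t = 3/7, so RB:BS = t:(1−t) = 3/7:4/7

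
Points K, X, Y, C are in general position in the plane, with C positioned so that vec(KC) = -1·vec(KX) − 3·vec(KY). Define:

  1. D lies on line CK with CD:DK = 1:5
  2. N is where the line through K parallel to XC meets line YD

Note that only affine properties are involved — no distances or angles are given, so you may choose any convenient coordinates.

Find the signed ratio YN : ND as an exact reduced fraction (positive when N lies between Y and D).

Set K = (0, 0), X = (1, 0), Y = (0, 1), C = (-1, -3); any affine frame gives the same invariant.
1. D lies on line CK with CD:DK = 1:5 ⇒ D = (-5/6, -5/2)
2. N is where the line through K parallel to XC meets line YD ⇒ N = (-10/27, -5/9)
N = Y + t·(D−Y) with t = 4/9, so YN:ND = t:(1−t) = 4/9:5/9

YN:ND = 4/5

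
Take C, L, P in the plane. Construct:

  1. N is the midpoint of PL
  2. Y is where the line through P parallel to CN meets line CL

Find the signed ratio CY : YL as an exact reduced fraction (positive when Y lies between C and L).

CY:YL = -1/2

Assign C = (0, 0), L = (1, 0), P = (0, 1) — the answer is frame-independent, so this choice is without loss of generality.
1. N is the midpoint of PL ⇒ N = (1/2, 1/2)
2. Y is where the line through P parallel to CN meets line CL ⇒ Y = (-1, 0)
Y = C + t·(L−C) with t = -1, so CY:YL = t:(1−t) = -1:2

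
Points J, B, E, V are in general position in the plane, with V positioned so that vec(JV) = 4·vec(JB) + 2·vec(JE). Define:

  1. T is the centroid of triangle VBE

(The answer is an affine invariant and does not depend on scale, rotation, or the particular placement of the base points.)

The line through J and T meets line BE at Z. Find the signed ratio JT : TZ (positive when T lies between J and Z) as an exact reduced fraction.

Set J = (0, 0), B = (1, 0), E = (0, 1), V = (4, 2); any affine frame gives the same invariant.
1. T is the centroid of triangle VBE ⇒ T = (5/3, 1)
line JT meets BE at Z = (5/8, 3/8)
T = J + t·(Z−J) with t = 8/3, so JT:TZ = 8/3:-5/3

JT:TZ = -8/5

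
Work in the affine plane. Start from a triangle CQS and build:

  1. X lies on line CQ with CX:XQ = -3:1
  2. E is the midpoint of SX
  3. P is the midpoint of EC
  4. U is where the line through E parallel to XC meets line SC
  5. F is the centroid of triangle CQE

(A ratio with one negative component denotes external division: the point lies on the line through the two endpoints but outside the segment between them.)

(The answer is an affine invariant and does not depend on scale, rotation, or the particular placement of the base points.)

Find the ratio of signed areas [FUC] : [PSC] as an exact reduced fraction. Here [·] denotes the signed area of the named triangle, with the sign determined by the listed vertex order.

[FUC]:[PSC] = 7/9

Set C = (0, 0), Q = (1, 0), S = (0, 1); any affine frame gives the same invariant.
1. X lies on line CQ with CX:XQ = -3:1 ⇒ X = (3/2, 0)
2. E is the midpoint of SX ⇒ E = (3/4, 1/2)
3. P is the midpoint of EC ⇒ P = (3/8, 1/4)
4. U is where the line through E parallel to XC meets line SC ⇒ U = (0, 1/2)
5. F is the centroid of triangle CQE ⇒ F = (7/12, 1/6)
2·[FUC] = 7/24, 2·[PSC] = 3/8
[FUC]:[PSC] = 7/24:3/8 = 7/9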